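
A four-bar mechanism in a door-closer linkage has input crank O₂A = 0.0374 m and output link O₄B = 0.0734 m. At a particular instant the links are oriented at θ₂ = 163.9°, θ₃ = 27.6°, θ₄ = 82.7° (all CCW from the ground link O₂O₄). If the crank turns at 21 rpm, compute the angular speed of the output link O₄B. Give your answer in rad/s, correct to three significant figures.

ω₂ = 2.199 rad/s (from 21 rpm).
Differentiating the loop-closure r₂e^{iθ₂}+r₃e^{iθ₃}=r₁+r₄e^{iθ₄} gives r₂ω₂e^{iθ₂}+r₃ω₃e^{iθ₃}=r₄ω₄e^{iθ₄}.
Eliminating the other unknown: ω₄ = r₂ω₂ sin(θ₂−θ₃) / [r₄ sin(θ₄−θ₃)].
Numerator sine = +0.69088; denominator sine = +0.82015.
Result = 0.0374·2.199·(+0.69088) / (0.0734·(+0.82015)) = +0.94392 rad/s; magnitude 0.94392 rad/s.

0.944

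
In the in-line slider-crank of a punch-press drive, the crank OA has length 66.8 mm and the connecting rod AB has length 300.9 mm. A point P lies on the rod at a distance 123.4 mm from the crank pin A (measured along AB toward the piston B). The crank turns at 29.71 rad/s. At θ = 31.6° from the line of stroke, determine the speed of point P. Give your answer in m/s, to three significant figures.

1.50

ω = 29.71 rad/s.  Crank-pin speed |V_A| = rω = 1.9846 m/s, perpendicular to OA.
Rod angle: sinφ = −(r/L) sinθ ⇒ φ = -6.680°; ω_rod = −rω cosθ/√(L²−r²sin²θ) = -5.6561 rad/s.
V_P = V_A + ω_rod × AP, with AP = 0.1234 m along the rod.
Components: V_Px = −rω sinθ − a·ω_rod·sinφ = -1.1211 m/s;  V_Py = rω cosθ + a·ω_rod·cosφ = +0.99714 m/s.
|V_P| = √(V_Px² + V_Py²) = 1.5004 m/s.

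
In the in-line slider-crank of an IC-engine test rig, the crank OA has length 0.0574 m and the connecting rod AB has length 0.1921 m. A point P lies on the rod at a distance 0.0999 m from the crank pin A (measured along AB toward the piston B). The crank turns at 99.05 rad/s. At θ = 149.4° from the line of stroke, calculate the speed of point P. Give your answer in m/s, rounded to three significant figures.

ω = 99.05 rad/s.  Crank-pin speed |V_A| = rω = 5.6855 m/s, perpendicular to OA.
Rod angle: sinφ = −(r/L) sinθ ⇒ φ = -8.749°; ω_rod = −rω cosθ/√(L²−r²sin²θ) = +25.775 rad/s.
V_P = V_A + ω_rod × AP, with AP = 0.0999 m along the rod.
Components: V_Px = −rω sinθ − a·ω_rod·sinφ = -2.5025 m/s;  V_Py = rω cosθ + a·ω_rod·cosφ = -2.3488 m/s.
|V_P| = √(V_Px² + V_Py²) = 3.4321 m/s.

3.43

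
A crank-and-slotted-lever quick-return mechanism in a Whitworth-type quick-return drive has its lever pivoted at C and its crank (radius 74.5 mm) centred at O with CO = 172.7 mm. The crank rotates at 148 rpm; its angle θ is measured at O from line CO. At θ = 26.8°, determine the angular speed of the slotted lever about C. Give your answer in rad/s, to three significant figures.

ω = 15.5 rad/s (from 148 rpm).
Crank pin A relative to C: A = (d + r cosθ, r sinθ); lever angle φ = atan2(r sinθ, d + r cosθ).
Differentiating tanφ: φ̇ = rω(d cosθ + r)/(d² + r² + 2dr cosθ).
d² + r² + 2dr cosθ = |CA|² = 0.0583438 m²;  d cosθ + r = +0.22865 m.
|ω_lever| = |0.0745·15.5·+0.22865| / 0.0583438 = 4.525 rad/s.

4.53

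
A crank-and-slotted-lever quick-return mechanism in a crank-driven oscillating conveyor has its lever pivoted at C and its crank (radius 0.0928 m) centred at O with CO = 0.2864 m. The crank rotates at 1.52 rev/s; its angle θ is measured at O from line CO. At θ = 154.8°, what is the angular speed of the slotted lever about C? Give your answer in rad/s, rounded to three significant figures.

3.47

ω = 9.55 rad/s (from 1.52 rev/s).
Crank pin A relative to C: A = (d + r cosθ, r sinθ); lever angle φ = atan2(r sinθ, d + r cosθ).
Differentiating tanφ: φ̇ = rω(d cosθ + r)/(d² + r² + 2dr cosθ).
d² + r² + 2dr cosθ = |CA|² = 0.04254 m²;  d cosθ + r = -0.16634 m.
|ω_lever| = |0.0928·9.55·-0.16634| / 0.04254 = 3.4656 rad/s.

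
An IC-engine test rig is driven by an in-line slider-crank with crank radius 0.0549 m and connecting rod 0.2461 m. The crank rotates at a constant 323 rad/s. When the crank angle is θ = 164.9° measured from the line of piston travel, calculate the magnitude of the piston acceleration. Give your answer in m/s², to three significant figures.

4420

ω = 323 rad/s
x(θ) = r cosθ + √(L² − r² sin²θ); with ω constant, a = ω²·d²x/dθ².
d²x/dθ² = −r cosθ − r²(cos2θ)/√u − r⁴ sin²2θ/(4u^{3/2}),  u = L² − r² sin²θ = 0.0603607 m².
Substituting r = 0.0549 m, L = 0.2461 m, θ = 164.9°: d²x/dθ² = +0.042363 m.
a = ω²·d²x/dθ² = (323)²·(+0.042363) = +4419.7 m/s²;  |a| = 4419.7 m/s².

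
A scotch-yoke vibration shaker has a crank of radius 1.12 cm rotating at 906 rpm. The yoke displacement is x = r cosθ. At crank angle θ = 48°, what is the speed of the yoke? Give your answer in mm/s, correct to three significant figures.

ω = 94.88 rad/s (from 906 rpm).
x = r cosθ ⇒ ẋ = −rω sinθ.
|v| = rω|sinθ| = 0.0112·94.88·|sin 48°| = 0.78967 m/s = 789.67 mm/s.

790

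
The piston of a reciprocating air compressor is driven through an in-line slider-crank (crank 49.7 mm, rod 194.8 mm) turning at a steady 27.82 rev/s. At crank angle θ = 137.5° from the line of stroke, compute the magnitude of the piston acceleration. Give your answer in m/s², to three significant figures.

1080

ω = 2π·27.8 = 174.8 rad/s
x(θ) = r cosθ + √(L² − r² sin²θ); with ω constant, a = ω²·d²x/dθ².
d²x/dθ² = −r cosθ − r²(cos2θ)/√u − r⁴ sin²2θ/(4u^{3/2}),  u = L² − r² sin²θ = 0.0368196 m².
Substituting r = 0.0497 m, L = 0.1948 m, θ = 137.5°: d²x/dθ² = +0.035306 m.
a = ω²·d²x/dθ² = (174.8)²·(+0.035306) = +1078.8 m/s²;  |a| = 1078.8 m/s².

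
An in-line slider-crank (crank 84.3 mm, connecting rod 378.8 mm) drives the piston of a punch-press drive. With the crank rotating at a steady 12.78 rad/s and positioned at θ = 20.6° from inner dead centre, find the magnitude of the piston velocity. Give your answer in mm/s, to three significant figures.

ω = 12.78 rad/s
For an in-line slider-crank, x = r cosθ + √(L² − r² sin²θ), so v = −rω sinθ·[1 + r cosθ/√(L² − r² sin²θ)].
With r = 0.0843 m, L = 0.3788 m, θ = 20.6°: √(L² − r² sin²θ) = 0.37764 m.
v = −0.0843·12.78·0.35184·[1 + 0.0843·0.93606/0.37764] = -0.45826 m/s.
|v| = 0.45826 m/s = 458.26 mm/s.

458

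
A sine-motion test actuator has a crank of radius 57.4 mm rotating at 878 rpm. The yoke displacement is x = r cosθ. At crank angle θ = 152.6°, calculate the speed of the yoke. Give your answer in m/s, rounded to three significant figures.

ω = 91.94 rad/s (from 878 rpm).
x = r cosθ ⇒ ẋ = −rω sinθ.
|v| = rω|sinθ| = 0.0574·91.94·|sin 152.6°| = 2.4287 m/s.

2.43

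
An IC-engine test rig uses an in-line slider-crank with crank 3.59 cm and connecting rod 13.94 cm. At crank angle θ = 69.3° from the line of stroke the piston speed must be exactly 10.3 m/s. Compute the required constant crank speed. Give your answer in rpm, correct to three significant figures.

2680

For an in-line slider-crank, |v_piston| = rω|sinθ|·[1 + r cosθ/√(L² − r² sin²θ)].
With r = 0.0359 m, L = 0.1394 m, θ = 69.3°: the bracketed kinematic factor |dx/dθ| = 0.036732 m.
ω = v/|dx/dθ| = 10.3/0.036732 = 280.41 rad/s.
N = 60ω/(2π) = 2677.7 rpm.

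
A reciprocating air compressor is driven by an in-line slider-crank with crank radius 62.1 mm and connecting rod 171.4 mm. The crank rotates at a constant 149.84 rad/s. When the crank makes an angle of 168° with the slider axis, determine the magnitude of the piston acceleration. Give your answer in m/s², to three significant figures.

ω = 149.8 rad/s
x(θ) = r cosθ + √(L² − r² sin²θ); with ω constant, a = ω²·d²x/dθ².
d²x/dθ² = −r cosθ − r²(cos2θ)/√u − r⁴ sin²2θ/(4u^{3/2}),  u = L² − r² sin²θ = 0.0292113 m².
Substituting r = 0.0621 m, L = 0.1714 m, θ = 168°: d²x/dθ² = +0.040007 m.
a = ω²·d²x/dθ² = (149.8)²·(+0.040007) = +898.24 m/s²;  |a| = 898.24 m/s².

898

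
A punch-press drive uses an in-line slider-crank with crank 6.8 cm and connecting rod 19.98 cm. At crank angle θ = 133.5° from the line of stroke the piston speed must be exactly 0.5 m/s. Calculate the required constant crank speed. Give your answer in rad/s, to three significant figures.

13.4

For an in-line slider-crank, |v_piston| = rω|sinθ|·[1 + r cosθ/√(L² − r² sin²θ)].
With r = 0.068 m, L = 0.1998 m, θ = 133.5°: the bracketed kinematic factor |dx/dθ| = 0.037401 m.
ω = v/|dx/dθ| = 0.5/0.037401 = 13.369 rad/s.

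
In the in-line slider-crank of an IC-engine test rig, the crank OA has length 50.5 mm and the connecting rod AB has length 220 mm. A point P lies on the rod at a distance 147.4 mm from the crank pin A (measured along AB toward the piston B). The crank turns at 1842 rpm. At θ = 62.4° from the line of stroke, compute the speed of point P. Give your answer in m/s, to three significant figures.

ω = 192.9 rad/s.  Crank-pin speed |V_A| = rω = 9.7411 m/s, perpendicular to OA.
Rod angle: sinφ = −(r/L) sinθ ⇒ φ = -11.737°; ω_rod = −rω cosθ/√(L²−r²sin²θ) = -20.952 rad/s.
V_P = V_A + ω_rod × AP, with AP = 0.1474 m along the rod.
Components: V_Px = −rω sinθ − a·ω_rod·sinφ = -9.2609 m/s;  V_Py = rω cosθ + a·ω_rod·cosφ = +1.4893 m/s.
|V_P| = √(V_Px² + V_Py²) = 9.3799 m/s.

9.38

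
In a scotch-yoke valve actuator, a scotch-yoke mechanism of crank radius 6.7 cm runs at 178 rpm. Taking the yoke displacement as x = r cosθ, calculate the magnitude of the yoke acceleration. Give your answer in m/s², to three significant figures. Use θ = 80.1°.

ω = 18.64 rad/s (from 178 rpm).
x = r cosθ ⇒ ẍ = −rω² cosθ (ω constant).
|a| = rω²|cosθ| = 0.067·(18.64)²·|cos 80.1°| = 4.0024 m/s².

4.00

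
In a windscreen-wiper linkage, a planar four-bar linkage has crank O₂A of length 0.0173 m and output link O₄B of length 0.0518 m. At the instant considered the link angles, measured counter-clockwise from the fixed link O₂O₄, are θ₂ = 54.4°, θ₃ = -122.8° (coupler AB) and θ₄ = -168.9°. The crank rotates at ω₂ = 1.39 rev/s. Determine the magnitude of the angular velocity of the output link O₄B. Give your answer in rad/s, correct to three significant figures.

ω₂ = 8.734 rad/s (from 1.39 rev/s).
Differentiating the loop-closure r₂e^{iθ₂}+r₃e^{iθ₃}=r₁+r₄e^{iθ₄} gives r₂ω₂e^{iθ₂}+r₃ω₃e^{iθ₃}=r₄ω₄e^{iθ₄}.
Eliminating the other unknown: ω₄ = r₂ω₂ sin(θ₂−θ₃) / [r₄ sin(θ₄−θ₃)].
Numerator sine = +0.04885; denominator sine = -0.72055.
Result = 0.0173·8.734·(+0.04885) / (0.0518·(-0.72055)) = -0.19775 rad/s; magnitude 0.19775 rad/s.

0.198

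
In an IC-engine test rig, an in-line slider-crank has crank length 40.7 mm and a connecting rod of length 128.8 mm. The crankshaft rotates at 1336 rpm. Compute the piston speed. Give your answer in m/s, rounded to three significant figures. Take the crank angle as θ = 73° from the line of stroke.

5.97

ω = 2π·1336/60 = 139.9 rad/s
For an in-line slider-crank, x = r cosθ + √(L² − r² sin²θ), so v = −rω sinθ·[1 + r cosθ/√(L² − r² sin²θ)].
With r = 0.0407 m, L = 0.1288 m, θ = 73°: √(L² − r² sin²θ) = 0.12278 m.
v = −0.0407·139.9·0.95630·[1 + 0.0407·0.29237/0.12278] = -5.9731 m/s.
|v| = 5.9731 m/s.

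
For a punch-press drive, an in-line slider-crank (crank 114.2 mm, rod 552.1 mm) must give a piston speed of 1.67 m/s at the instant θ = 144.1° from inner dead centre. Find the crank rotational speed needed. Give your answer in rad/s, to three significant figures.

For an in-line slider-crank, |v_piston| = rω|sinθ|·[1 + r cosθ/√(L² − r² sin²θ)].
With r = 0.1142 m, L = 0.5521 m, θ = 144.1°: the bracketed kinematic factor |dx/dθ| = 0.05566 m.
ω = v/|dx/dθ| = 1.67/0.05566 = 30.003 rad/s.

30.0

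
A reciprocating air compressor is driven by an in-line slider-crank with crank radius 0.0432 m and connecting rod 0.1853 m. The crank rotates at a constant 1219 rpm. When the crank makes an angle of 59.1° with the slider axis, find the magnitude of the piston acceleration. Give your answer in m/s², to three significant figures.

ω = 2π·1219/60 = 127.7 rad/s
x(θ) = r cosθ + √(L² − r² sin²θ); with ω constant, a = ω²·d²x/dθ².
d²x/dθ² = −r cosθ − r²(cos2θ)/√u − r⁴ sin²2θ/(4u^{3/2}),  u = L² − r² sin²θ = 0.032962 m².
Substituting r = 0.0432 m, L = 0.1853 m, θ = 59.1°: d²x/dθ² = -0.017441 m.
a = ω²·d²x/dθ² = (127.7)²·(-0.017441) = -284.2 m/s²;  |a| = 284.2 m/s².

284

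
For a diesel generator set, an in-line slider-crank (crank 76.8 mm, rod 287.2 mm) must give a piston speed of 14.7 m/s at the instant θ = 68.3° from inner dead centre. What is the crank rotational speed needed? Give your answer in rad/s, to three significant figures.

For an in-line slider-crank, |v_piston| = rω|sinθ|·[1 + r cosθ/√(L² − r² sin²θ)].
With r = 0.0768 m, L = 0.2872 m, θ = 68.3°: the bracketed kinematic factor |dx/dθ| = 0.078641 m.
ω = v/|dx/dθ| = 14.7/0.078641 = 186.93 rad/s.

187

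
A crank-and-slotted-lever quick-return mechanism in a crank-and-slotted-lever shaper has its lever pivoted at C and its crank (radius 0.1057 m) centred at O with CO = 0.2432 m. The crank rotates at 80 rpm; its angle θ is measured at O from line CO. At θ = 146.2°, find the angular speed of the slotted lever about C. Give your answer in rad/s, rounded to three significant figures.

3.09

ω = 8.378 rad/s (from 80 rpm).
Crank pin A relative to C: A = (d + r cosθ, r sinθ); lever angle φ = atan2(r sinθ, d + r cosθ).
Differentiating tanφ: φ̇ = rω(d cosθ + r)/(d² + r² + 2dr cosθ).
d² + r² + 2dr cosθ = |CA|² = 0.0275958 m²;  d cosθ + r = -0.096395 m.
|ω_lever| = |0.1057·8.378·-0.096395| / 0.0275958 = 3.0932 rad/s.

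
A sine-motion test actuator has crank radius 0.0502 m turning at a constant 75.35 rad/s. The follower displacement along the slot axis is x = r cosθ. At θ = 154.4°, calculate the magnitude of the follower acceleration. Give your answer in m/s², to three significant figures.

ω = 75.35 rad/s
x = r cosθ ⇒ ẍ = −rω² cosθ (ω constant).
|a| = rω²|cosθ| = 0.0502·(75.35)²·|cos 154.4°| = 257.04 m/s².

257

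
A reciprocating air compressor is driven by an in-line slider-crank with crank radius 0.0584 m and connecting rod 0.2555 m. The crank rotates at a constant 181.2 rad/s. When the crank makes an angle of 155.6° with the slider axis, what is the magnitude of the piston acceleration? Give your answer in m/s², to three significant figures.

1450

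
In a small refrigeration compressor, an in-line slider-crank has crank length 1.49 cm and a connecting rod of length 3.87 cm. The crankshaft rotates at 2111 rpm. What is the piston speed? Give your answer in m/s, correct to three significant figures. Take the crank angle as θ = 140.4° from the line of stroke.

ω = 2π·2111/60 = 221.1 rad/s
For an in-line slider-crank, x = r cosθ + √(L² − r² sin²θ), so v = −rω sinθ·[1 + r cosθ/√(L² − r² sin²θ)].
With r = 0.0149 m, L = 0.0387 m, θ = 140.4°: √(L² − r² sin²θ) = 0.037516 m.
v = −0.0149·221.1·0.63742·[1 + 0.0149·-0.77051/0.037516] = -1.4571 m/s.
|v| = 1.4571 m/s.

1.46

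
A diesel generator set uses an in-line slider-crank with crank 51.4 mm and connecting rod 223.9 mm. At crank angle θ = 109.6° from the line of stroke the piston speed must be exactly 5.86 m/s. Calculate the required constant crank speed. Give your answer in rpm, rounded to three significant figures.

1250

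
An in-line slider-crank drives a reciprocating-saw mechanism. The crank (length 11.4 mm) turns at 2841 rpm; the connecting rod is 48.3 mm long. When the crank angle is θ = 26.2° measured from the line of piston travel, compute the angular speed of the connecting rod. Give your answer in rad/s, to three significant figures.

ω = 297.5 rad/s (converted from 2841 rpm).
The rod makes angle φ with the slider axis where L sinφ = r sinθ; differentiating, L cosφ·φ̇ = r ω cosθ.
L cosφ = √(L² − r² sin²θ) = 0.048037 m.
|ω_rod| = r ω |cosθ| / √(L² − r² sin²θ) = 0.0114·297.5·0.89726/0.048037 = 63.35 rad/s.

63.3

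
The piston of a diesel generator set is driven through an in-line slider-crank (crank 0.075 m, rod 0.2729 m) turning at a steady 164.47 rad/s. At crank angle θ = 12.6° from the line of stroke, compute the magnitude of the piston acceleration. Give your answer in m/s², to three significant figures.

2490

ω = 164.5 rad/s
x(θ) = r cosθ + √(L² − r² sin²θ); with ω constant, a = ω²·d²x/dθ².
d²x/dθ² = −r cosθ − r²(cos2θ)/√u − r⁴ sin²2θ/(4u^{3/2}),  u = L² − r² sin²θ = 0.0742067 m².
Substituting r = 0.075 m, L = 0.2729 m, θ = 12.6°: d²x/dθ² = -0.091949 m.
a = ω²·d²x/dθ² = (164.5)²·(-0.091949) = -2487.2 m/s²;  |a| = 2487.2 m/s².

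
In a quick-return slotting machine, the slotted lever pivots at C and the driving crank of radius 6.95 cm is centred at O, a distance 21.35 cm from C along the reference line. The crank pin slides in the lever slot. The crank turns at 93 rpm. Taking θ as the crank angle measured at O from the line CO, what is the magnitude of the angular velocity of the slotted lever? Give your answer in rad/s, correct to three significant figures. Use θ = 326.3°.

ω = 9.739 rad/s (from 93 rpm).
Crank pin A relative to C: A = (d + r cosθ, r sinθ); lever angle φ = atan2(r sinθ, d + r cosθ).
Differentiating tanφ: φ̇ = rω(d cosθ + r)/(d² + r² + 2dr cosθ).
d² + r² + 2dr cosθ = |CA|² = 0.075102 m²;  d cosθ + r = +0.24712 m.
|ω_lever| = |0.0695·9.739·+0.24712| / 0.075102 = 2.2272 rad/s.

2.23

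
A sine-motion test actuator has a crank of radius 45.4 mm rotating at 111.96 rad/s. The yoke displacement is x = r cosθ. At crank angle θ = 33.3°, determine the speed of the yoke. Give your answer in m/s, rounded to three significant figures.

2.79

ω = 112 rad/s
x = r cosθ ⇒ ẋ = −rω sinθ.
|v| = rω|sinθ| = 0.0454·112·|sin 33.3°| = 2.7907 m/s.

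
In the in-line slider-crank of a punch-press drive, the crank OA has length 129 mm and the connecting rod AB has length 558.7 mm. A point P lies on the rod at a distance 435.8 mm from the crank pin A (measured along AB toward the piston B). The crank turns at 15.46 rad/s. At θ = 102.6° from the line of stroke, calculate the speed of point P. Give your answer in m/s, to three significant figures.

ω = 15.46 rad/s.  Crank-pin speed |V_A| = rω = 1.9943 m/s, perpendicular to OA.
Rod angle: sinφ = −(r/L) sinθ ⇒ φ = -13.022°; ω_rod = −rω cosθ/√(L²−r²sin²θ) = +0.79924 rad/s.
V_P = V_A + ω_rod × AP, with AP = 0.4358 m along the rod.
Components: V_Px = −rω sinθ − a·ω_rod·sinφ = -1.8678 m/s;  V_Py = rω cosθ + a·ω_rod·cosφ = -0.0957 m/s.
|V_P| = √(V_Px² + V_Py²) = 1.8703 m/s.

1.87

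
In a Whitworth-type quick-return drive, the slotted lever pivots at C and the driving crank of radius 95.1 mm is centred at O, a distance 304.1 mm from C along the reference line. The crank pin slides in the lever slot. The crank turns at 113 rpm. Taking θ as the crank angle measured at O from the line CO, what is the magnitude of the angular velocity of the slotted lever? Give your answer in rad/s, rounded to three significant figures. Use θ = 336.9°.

2.73

ω = 11.83 rad/s (from 113 rpm).
Crank pin A relative to C: A = (d + r cosθ, r sinθ); lever angle φ = atan2(r sinθ, d + r cosθ).
Differentiating tanφ: φ̇ = rω(d cosθ + r)/(d² + r² + 2dr cosθ).
d² + r² + 2dr cosθ = |CA|² = 0.154723 m²;  d cosθ + r = +0.37482 m.
|ω_lever| = |0.0951·11.83·+0.37482| / 0.154723 = 2.7262 rad/s.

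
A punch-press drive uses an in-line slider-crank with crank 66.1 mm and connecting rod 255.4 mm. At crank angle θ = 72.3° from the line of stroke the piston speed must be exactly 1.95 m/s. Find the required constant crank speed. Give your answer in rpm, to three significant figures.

274

For an in-line slider-crank, |v_piston| = rω|sinθ|·[1 + r cosθ/√(L² − r² sin²θ)].
With r = 0.0661 m, L = 0.2554 m, θ = 72.3°: the bracketed kinematic factor |dx/dθ| = 0.068084 m.
ω = v/|dx/dθ| = 1.95/0.068084 = 28.641 rad/s.
N = 60ω/(2π) = 273.5 rpm.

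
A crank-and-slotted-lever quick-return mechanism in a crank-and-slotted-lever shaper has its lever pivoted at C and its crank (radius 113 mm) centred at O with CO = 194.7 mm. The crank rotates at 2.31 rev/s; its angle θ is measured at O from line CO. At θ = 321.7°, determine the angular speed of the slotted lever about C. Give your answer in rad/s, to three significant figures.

5.12

ω = 14.51 rad/s (from 2.31 rev/s).
Crank pin A relative to C: A = (d + r cosθ, r sinθ); lever angle φ = atan2(r sinθ, d + r cosθ).
Differentiating tanφ: φ̇ = rω(d cosθ + r)/(d² + r² + 2dr cosθ).
d² + r² + 2dr cosθ = |CA|² = 0.085209 m²;  d cosθ + r = +0.2658 m.
|ω_lever| = |0.113·14.51·+0.2658| / 0.085209 = 5.116 rad/s.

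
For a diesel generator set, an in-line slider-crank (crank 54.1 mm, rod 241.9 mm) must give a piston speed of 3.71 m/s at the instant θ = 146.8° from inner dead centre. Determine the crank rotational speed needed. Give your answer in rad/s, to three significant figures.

For an in-line slider-crank, |v_piston| = rω|sinθ|·[1 + r cosθ/√(L² − r² sin²θ)].
With r = 0.0541 m, L = 0.2419 m, θ = 146.8°: the bracketed kinematic factor |dx/dθ| = 0.024037 m.
ω = v/|dx/dθ| = 3.71/0.024037 = 154.34 rad/s.

154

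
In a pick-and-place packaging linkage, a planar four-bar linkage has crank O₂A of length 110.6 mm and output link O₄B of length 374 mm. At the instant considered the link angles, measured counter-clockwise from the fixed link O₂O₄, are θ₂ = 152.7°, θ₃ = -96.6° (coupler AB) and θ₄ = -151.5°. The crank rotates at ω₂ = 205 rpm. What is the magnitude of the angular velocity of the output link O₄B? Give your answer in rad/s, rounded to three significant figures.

7.26

ω₂ = 21.47 rad/s (from 205 rpm).
Differentiating the loop-closure r₂e^{iθ₂}+r₃e^{iθ₃}=r₁+r₄e^{iθ₄} gives r₂ω₂e^{iθ₂}+r₃ω₃e^{iθ₃}=r₄ω₄e^{iθ₄}.
Eliminating the other unknown: ω₄ = r₂ω₂ sin(θ₂−θ₃) / [r₄ sin(θ₄−θ₃)].
Numerator sine = -0.93544; denominator sine = -0.81815.
Result = 0.1106·21.47·(-0.93544) / (0.374·(-0.81815)) = +7.2586 rad/s; magnitude 7.2586 rad/s.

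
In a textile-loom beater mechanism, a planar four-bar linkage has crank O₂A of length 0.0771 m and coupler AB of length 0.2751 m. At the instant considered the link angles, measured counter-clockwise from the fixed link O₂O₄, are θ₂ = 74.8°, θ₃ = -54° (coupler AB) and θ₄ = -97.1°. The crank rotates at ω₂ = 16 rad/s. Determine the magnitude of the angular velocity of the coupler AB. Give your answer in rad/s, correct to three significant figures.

ω₂ = 16 rad/s
Differentiating the loop-closure r₂e^{iθ₂}+r₃e^{iθ₃}=r₁+r₄e^{iθ₄} gives r₂ω₂e^{iθ₂}+r₃ω₃e^{iθ₃}=r₄ω₄e^{iθ₄}.
Eliminating the other unknown: ω₃ = r₂ω₂ sin(θ₄−θ₂) / [r₃ sin(θ₃−θ₄)].
Numerator sine = -0.14090; denominator sine = +0.68327.
Result = 0.0771·16·(-0.14090) / (0.2751·(+0.68327)) = -0.92471 rad/s; magnitude 0.92471 rad/s.

0.925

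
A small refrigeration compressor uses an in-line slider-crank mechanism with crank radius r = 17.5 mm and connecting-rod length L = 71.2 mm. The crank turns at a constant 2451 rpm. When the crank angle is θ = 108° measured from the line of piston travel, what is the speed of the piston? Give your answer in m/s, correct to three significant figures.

3.94

ω = 2π·2451/60 = 256.7 rad/s
For an in-line slider-crank, x = r cosθ + √(L² − r² sin²θ), so v = −rω sinθ·[1 + r cosθ/√(L² − r² sin²θ)].
With r = 0.0175 m, L = 0.0712 m, θ = 108°: √(L² − r² sin²θ) = 0.069227 m.
v = −0.0175·256.7·0.95106·[1 + 0.0175·-0.30902/0.069227] = -3.9382 m/s.
|v| = 3.9382 m/s.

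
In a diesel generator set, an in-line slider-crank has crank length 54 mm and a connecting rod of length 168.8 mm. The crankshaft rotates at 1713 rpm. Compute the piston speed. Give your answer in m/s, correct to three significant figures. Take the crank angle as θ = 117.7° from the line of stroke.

7.25

ω = 2π·1713/60 = 179.4 rad/s
For an in-line slider-crank, x = r cosθ + √(L² − r² sin²θ), so v = −rω sinθ·[1 + r cosθ/√(L² − r² sin²θ)].
With r = 0.054 m, L = 0.1688 m, θ = 117.7°: √(L² − r² sin²θ) = 0.16189 m.
v = −0.054·179.4·0.88539·[1 + 0.054·-0.46484/0.16189] = -7.2468 m/s.
|v| = 7.2468 m/s.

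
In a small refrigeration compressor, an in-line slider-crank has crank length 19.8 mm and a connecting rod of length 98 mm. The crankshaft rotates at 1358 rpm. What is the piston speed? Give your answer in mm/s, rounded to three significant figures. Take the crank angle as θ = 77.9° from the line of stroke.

ω = 2π·1358/60 = 142.2 rad/s
For an in-line slider-crank, x = r cosθ + √(L² − r² sin²θ), so v = −rω sinθ·[1 + r cosθ/√(L² − r² sin²θ)].
With r = 0.0198 m, L = 0.098 m, θ = 77.9°: √(L² − r² sin²θ) = 0.096069 m.
v = −0.0198·142.2·0.97778·[1 + 0.0198·0.20962/0.096069] = -2.8721 m/s.
|v| = 2.8721 m/s = 2872.1 mm/s.

2870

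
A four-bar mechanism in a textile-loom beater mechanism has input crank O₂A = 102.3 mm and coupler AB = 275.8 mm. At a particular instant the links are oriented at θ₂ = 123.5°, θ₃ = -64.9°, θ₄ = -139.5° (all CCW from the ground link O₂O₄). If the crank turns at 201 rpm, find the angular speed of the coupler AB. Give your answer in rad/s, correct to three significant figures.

8.04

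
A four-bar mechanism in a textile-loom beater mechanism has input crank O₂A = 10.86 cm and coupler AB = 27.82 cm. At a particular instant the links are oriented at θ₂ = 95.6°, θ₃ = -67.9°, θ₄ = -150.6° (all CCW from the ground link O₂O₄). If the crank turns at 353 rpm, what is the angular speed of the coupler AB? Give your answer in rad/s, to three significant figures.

13.3

ω₂ = 36.97 rad/s (from 353 rpm).
Differentiating the loop-closure r₂e^{iθ₂}+r₃e^{iθ₃}=r₁+r₄e^{iθ₄} gives r₂ω₂e^{iθ₂}+r₃ω₃e^{iθ₃}=r₄ω₄e^{iθ₄}.
Eliminating the other unknown: ω₃ = r₂ω₂ sin(θ₄−θ₂) / [r₃ sin(θ₃−θ₄)].
Numerator sine = +0.91496; denominator sine = +0.99189.
Result = 0.1086·36.97·(+0.91496) / (0.2782·(+0.99189)) = +13.311 rad/s; magnitude 13.311 rad/s.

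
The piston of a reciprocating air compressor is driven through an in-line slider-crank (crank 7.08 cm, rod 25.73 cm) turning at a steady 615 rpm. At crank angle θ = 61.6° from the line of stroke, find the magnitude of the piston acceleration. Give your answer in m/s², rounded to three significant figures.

ω = 2π·615/60 = 64.4 rad/s
x(θ) = r cosθ + √(L² − r² sin²θ); with ω constant, a = ω²·d²x/dθ².
d²x/dθ² = −r cosθ − r²(cos2θ)/√u − r⁴ sin²2θ/(4u^{3/2}),  u = L² − r² sin²θ = 0.0623246 m².
Substituting r = 0.0708 m, L = 0.2573 m, θ = 61.6°: d²x/dθ² = -0.022962 m.
a = ω²·d²x/dθ² = (64.4)²·(-0.022962) = -95.242 m/s²;  |a| = 95.242 m/s².

95.2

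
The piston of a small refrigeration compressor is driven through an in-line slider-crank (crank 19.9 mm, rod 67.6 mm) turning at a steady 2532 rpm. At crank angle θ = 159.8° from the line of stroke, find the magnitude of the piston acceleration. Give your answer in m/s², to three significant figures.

ω = 2π·2532/60 = 265.2 rad/s
x(θ) = r cosθ + √(L² − r² sin²θ); with ω constant, a = ω²·d²x/dθ².
d²x/dθ² = −r cosθ − r²(cos2θ)/√u − r⁴ sin²2θ/(4u^{3/2}),  u = L² − r² sin²θ = 0.00452254 m².
Substituting r = 0.0199 m, L = 0.0676 m, θ = 159.8°: d²x/dθ² = +0.014137 m.
a = ω²·d²x/dθ² = (265.2)²·(+0.014137) = +993.93 m/s²;  |a| = 993.93 m/s².

994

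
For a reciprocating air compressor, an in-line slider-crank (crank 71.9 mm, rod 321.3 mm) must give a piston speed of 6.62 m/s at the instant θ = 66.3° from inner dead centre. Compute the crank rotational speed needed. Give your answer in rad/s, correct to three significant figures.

92.1

For an in-line slider-crank, |v_piston| = rω|sinθ|·[1 + r cosθ/√(L² − r² sin²θ)].
With r = 0.0719 m, L = 0.3213 m, θ = 66.3°: the bracketed kinematic factor |dx/dθ| = 0.071886 m.
ω = v/|dx/dθ| = 6.62/0.071886 = 92.09 rad/s.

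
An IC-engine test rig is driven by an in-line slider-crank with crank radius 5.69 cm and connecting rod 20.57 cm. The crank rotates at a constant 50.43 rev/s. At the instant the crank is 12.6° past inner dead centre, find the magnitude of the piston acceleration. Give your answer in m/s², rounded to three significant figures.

7010

ω = 2π·50.4 = 316.9 rad/s
x(θ) = r cosθ + √(L² − r² sin²θ); with ω constant, a = ω²·d²x/dθ².
d²x/dθ² = −r cosθ − r²(cos2θ)/√u − r⁴ sin²2θ/(4u^{3/2}),  u = L² − r² sin²θ = 0.0421584 m².
Substituting r = 0.0569 m, L = 0.2057 m, θ = 12.6°: d²x/dθ² = -0.069852 m.
a = ω²·d²x/dθ² = (316.9)²·(-0.069852) = -7013.2 m/s²;  |a| = 7013.2 m/s².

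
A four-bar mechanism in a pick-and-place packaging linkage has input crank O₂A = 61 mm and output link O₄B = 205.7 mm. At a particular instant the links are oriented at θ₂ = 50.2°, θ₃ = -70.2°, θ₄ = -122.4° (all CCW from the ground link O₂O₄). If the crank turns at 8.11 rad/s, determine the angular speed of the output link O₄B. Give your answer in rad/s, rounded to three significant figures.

2.63

ω₂ = 8.11 rad/s
Differentiating the loop-closure r₂e^{iθ₂}+r₃e^{iθ₃}=r₁+r₄e^{iθ₄} gives r₂ω₂e^{iθ₂}+r₃ω₃e^{iθ₃}=r₄ω₄e^{iθ₄}.
Eliminating the other unknown: ω₄ = r₂ω₂ sin(θ₂−θ₃) / [r₄ sin(θ₄−θ₃)].
Numerator sine = +0.86251; denominator sine = -0.79016.
Result = 0.061·8.11·(+0.86251) / (0.2057·(-0.79016)) = -2.6252 rad/s; magnitude 2.6252 rad/s.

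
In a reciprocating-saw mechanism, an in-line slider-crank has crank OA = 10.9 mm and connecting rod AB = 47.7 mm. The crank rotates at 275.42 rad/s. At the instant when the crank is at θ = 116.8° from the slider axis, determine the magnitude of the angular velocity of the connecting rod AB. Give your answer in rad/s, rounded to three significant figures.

29.0

ω = 275.4 rad/s
The rod makes angle φ with the slider axis where L sinφ = r sinθ; differentiating, L cosφ·φ̇ = r ω cosθ.
L cosφ = √(L² − r² sin²θ) = 0.046697 m.
|ω_rod| = r ω |cosθ| / √(L² − r² sin²θ) = 0.0109·275.4·0.45088/0.046697 = 28.986 rad/s.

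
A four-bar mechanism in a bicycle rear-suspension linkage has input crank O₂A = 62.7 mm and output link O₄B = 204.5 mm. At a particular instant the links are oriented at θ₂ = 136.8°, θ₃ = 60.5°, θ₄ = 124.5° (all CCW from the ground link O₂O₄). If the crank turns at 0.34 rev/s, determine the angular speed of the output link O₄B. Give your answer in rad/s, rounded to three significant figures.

ω₂ = 2.136 rad/s (from 0.34 rev/s).
Differentiating the loop-closure r₂e^{iθ₂}+r₃e^{iθ₃}=r₁+r₄e^{iθ₄} gives r₂ω₂e^{iθ₂}+r₃ω₃e^{iθ₃}=r₄ω₄e^{iθ₄}.
Eliminating the other unknown: ω₄ = r₂ω₂ sin(θ₂−θ₃) / [r₄ sin(θ₄−θ₃)].
Numerator sine = +0.97155; denominator sine = +0.89879.
Result = 0.0627·2.136·(+0.97155) / (0.2045·(+0.89879)) = +0.70801 rad/s; magnitude 0.70801 rad/s.

0.708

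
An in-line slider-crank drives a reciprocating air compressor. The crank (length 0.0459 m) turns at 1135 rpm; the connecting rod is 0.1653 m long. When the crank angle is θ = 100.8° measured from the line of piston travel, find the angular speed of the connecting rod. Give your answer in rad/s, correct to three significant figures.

ω = 118.9 rad/s (converted from 1135 rpm).
The rod makes angle φ with the slider axis where L sinφ = r sinθ; differentiating, L cosφ·φ̇ = r ω cosθ.
L cosφ = √(L² − r² sin²θ) = 0.15903 m.
|ω_rod| = r ω |cosθ| / √(L² − r² sin²θ) = 0.0459·118.9·0.18738/0.15903 = 6.428 rad/s.

6.43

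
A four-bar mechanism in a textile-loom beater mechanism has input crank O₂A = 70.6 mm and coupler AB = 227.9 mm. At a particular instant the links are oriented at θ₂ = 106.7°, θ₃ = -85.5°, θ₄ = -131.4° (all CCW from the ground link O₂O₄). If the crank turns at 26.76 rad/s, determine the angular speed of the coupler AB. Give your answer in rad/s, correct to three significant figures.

9.80

ω₂ = 26.76 rad/s
Differentiating the loop-closure r₂e^{iθ₂}+r₃e^{iθ₃}=r₁+r₄e^{iθ₄} gives r₂ω₂e^{iθ₂}+r₃ω₃e^{iθ₃}=r₄ω₄e^{iθ₄}.
Eliminating the other unknown: ω₃ = r₂ω₂ sin(θ₄−θ₂) / [r₃ sin(θ₃−θ₄)].
Numerator sine = +0.84897; denominator sine = +0.71813.
Result = 0.0706·26.76·(+0.84897) / (0.2279·(+0.71813)) = +9.8003 rad/s; magnitude 9.8003 rad/s.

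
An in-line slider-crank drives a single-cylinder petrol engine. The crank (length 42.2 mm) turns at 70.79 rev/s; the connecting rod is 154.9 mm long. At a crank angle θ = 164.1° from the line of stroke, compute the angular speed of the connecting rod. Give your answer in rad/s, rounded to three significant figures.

ω = 444.8 rad/s (converted from 70.79 rev/s).
The rod makes angle φ with the slider axis where L sinφ = r sinθ; differentiating, L cosφ·φ̇ = r ω cosθ.
L cosφ = √(L² − r² sin²θ) = 0.15447 m.
|ω_rod| = r ω |cosθ| / √(L² − r² sin²θ) = 0.0422·444.8·0.96174/0.15447 = 116.86 rad/s.

117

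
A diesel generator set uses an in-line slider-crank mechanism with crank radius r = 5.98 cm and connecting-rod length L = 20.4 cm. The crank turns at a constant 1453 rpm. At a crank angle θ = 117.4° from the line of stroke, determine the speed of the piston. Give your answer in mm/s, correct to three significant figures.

6950

ω = 2π·1453/60 = 152.2 rad/s
For an in-line slider-crank, x = r cosθ + √(L² − r² sin²θ), so v = −rω sinθ·[1 + r cosθ/√(L² − r² sin²θ)].
With r = 0.0598 m, L = 0.204 m, θ = 117.4°: √(L² − r² sin²θ) = 0.19697 m.
v = −0.0598·152.2·0.88782·[1 + 0.0598·-0.46020/0.19697] = -6.9496 m/s.
|v| = 6.9496 m/s = 6949.6 mm/s.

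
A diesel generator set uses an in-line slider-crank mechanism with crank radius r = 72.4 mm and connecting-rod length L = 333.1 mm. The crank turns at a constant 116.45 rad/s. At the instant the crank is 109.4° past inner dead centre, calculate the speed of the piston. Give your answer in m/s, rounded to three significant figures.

7.37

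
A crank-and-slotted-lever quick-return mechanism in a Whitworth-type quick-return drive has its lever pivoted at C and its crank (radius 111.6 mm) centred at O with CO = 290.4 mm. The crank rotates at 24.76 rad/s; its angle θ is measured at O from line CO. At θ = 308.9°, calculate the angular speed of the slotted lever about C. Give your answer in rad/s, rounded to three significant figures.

ω = 24.76 rad/s
Crank pin A relative to C: A = (d + r cosθ, r sinθ); lever angle φ = atan2(r sinθ, d + r cosθ).
Differentiating tanφ: φ̇ = rω(d cosθ + r)/(d² + r² + 2dr cosθ).
d² + r² + 2dr cosθ = |CA|² = 0.13749 m²;  d cosθ + r = +0.29396 m.
|ω_lever| = |0.1116·24.76·+0.29396| / 0.13749 = 5.9079 rad/s.

5.91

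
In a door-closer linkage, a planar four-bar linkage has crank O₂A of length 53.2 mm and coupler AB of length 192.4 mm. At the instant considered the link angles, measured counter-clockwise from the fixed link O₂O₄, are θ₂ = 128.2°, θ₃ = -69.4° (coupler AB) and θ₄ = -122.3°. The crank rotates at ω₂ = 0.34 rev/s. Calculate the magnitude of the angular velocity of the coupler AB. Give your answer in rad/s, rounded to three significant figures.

ω₂ = 2.136 rad/s (from 0.34 rev/s).
Differentiating the loop-closure r₂e^{iθ₂}+r₃e^{iθ₃}=r₁+r₄e^{iθ₄} gives r₂ω₂e^{iθ₂}+r₃ω₃e^{iθ₃}=r₄ω₄e^{iθ₄}.
Eliminating the other unknown: ω₃ = r₂ω₂ sin(θ₄−θ₂) / [r₃ sin(θ₃−θ₄)].
Numerator sine = +0.94264; denominator sine = +0.79758.
Result = 0.0532·2.136·(+0.94264) / (0.1924·(+0.79758)) = +0.69813 rad/s; magnitude 0.69813 rad/s.

0.698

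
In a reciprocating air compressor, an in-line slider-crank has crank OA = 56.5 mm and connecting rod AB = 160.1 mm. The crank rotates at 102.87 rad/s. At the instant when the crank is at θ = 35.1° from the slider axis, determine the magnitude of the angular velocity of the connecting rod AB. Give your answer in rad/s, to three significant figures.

ω = 102.9 rad/s
The rod makes angle φ with the slider axis where L sinφ = r sinθ; differentiating, L cosφ·φ̇ = r ω cosθ.
L cosφ = √(L² − r² sin²θ) = 0.15677 m.
|ω_rod| = r ω |cosθ| / √(L² − r² sin²θ) = 0.0565·102.9·0.81815/0.15677 = 30.333 rad/s.

30.3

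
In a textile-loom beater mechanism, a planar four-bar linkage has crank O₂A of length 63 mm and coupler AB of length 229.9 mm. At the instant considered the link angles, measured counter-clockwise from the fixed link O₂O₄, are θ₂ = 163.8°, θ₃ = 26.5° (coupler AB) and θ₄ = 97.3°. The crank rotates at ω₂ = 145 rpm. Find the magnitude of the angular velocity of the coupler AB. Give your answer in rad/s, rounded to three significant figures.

ω₂ = 15.18 rad/s (from 145 rpm).
Differentiating the loop-closure r₂e^{iθ₂}+r₃e^{iθ₃}=r₁+r₄e^{iθ₄} gives r₂ω₂e^{iθ₂}+r₃ω₃e^{iθ₃}=r₄ω₄e^{iθ₄}.
Eliminating the other unknown: ω₃ = r₂ω₂ sin(θ₄−θ₂) / [r₃ sin(θ₃−θ₄)].
Numerator sine = -0.91706; denominator sine = -0.94438.
Result = 0.063·15.18·(-0.91706) / (0.2299·(-0.94438)) = +4.0406 rad/s; magnitude 4.0406 rad/s.

4.04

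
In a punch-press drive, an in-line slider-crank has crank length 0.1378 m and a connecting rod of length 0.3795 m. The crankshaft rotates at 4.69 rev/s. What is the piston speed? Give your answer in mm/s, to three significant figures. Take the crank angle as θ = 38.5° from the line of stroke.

3270

ω = 2π·4.69 = 29.47 rad/s
For an in-line slider-crank, x = r cosθ + √(L² − r² sin²θ), so v = −rω sinθ·[1 + r cosθ/√(L² − r² sin²θ)].
With r = 0.1378 m, L = 0.3795 m, θ = 38.5°: √(L² − r² sin²θ) = 0.36968 m.
v = −0.1378·29.47·0.62251·[1 + 0.1378·0.78261/0.36968] = -3.2653 m/s.
|v| = 3.2653 m/s = 3265.3 mm/s.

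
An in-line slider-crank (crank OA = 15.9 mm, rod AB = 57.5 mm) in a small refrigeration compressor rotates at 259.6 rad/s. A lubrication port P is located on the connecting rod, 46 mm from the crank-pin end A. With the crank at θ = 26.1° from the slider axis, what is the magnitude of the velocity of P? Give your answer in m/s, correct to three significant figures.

2.30

ω = 259.6 rad/s.  Crank-pin speed |V_A| = rω = 4.1276 m/s, perpendicular to OA.
Rod angle: sinφ = −(r/L) sinθ ⇒ φ = -6.987°; ω_rod = −rω cosθ/√(L²−r²sin²θ) = -64.947 rad/s.
V_P = V_A + ω_rod × AP, with AP = 0.046 m along the rod.
Components: V_Px = −rω sinθ − a·ω_rod·sinφ = -2.1794 m/s;  V_Py = rω cosθ + a·ω_rod·cosφ = +0.74135 m/s.
|V_P| = √(V_Px² + V_Py²) = 2.302 m/s.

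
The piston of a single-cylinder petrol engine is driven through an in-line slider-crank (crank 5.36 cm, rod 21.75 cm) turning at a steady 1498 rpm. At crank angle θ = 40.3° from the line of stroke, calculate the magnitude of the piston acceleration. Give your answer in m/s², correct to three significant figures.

ω = 2π·1498/60 = 156.9 rad/s
x(θ) = r cosθ + √(L² − r² sin²θ); with ω constant, a = ω²·d²x/dθ².
d²x/dθ² = −r cosθ − r²(cos2θ)/√u − r⁴ sin²2θ/(4u^{3/2}),  u = L² − r² sin²θ = 0.0461044 m².
Substituting r = 0.0536 m, L = 0.2175 m, θ = 40.3°: d²x/dθ² = -0.043267 m.
a = ω²·d²x/dθ² = (156.9)²·(-0.043267) = -1064.7 m/s²;  |a| = 1064.7 m/s².

1060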